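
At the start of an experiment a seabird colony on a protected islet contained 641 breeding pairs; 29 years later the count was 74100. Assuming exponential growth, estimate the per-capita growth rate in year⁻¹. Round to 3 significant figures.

From N(t) = N₀·e^(rt): e^(r·29) = 74100/641 = 115.6.
r·29 = ln(115.6) = 4.7501, so r = 4.7501/29 = 0.1638.

0.164 per year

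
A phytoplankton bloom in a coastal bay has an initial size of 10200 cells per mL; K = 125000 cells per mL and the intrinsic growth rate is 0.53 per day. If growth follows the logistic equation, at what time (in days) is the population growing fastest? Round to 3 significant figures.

4.57 days

Logistic growth is fastest at N = K/2 = 62500.
A = (K − N₀)/N₀ = 11.255. Set K/(1 + A·e^(−rt)) = K/2 → A·e^(−rt) = 1.
e^(−0.53t) = 1/11.255 = 0.0888502, so t = ln(11.255)/0.53 = 2.4208/0.53 = 4.5676.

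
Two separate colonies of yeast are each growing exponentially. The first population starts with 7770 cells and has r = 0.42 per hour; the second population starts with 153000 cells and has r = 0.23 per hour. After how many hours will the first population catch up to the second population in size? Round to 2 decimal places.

Set 7770·e^(0.42t) = 153000·e^(0.23t).
e^((0.42 − 0.23)t) = 153000/7770 → e^(0.19·t) = 19.691.
0.19·t = ln(19.691) = 2.9802, so t = 2.9802/0.19 = 15.685.

15.69 hours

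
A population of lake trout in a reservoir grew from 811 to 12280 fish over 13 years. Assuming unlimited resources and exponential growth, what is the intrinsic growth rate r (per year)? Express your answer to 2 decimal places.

From N(t) = N₀·e^(rt): e^(r·13) = 12280/811 = 15.142.
r·13 = ln(15.142) = 2.7175, so r = 2.7175/13 = 0.20904.

0.21 per year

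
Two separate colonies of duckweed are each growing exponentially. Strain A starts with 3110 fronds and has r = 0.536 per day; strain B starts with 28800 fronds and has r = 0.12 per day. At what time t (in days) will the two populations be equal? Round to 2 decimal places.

Set 3110·e^(0.536t) = 28800·e^(0.12t).
e^((0.536 − 0.12)t) = 28800/3110 → e^(0.416·t) = 9.2605.
0.416·t = ln(9.2605) = 2.2258, so t = 2.2258/0.416 = 5.3504.

5.35 days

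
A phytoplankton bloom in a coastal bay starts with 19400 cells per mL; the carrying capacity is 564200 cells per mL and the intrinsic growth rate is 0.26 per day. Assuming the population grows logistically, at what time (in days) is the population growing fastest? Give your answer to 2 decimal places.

12.83 days

Logistic growth is fastest at N = K/2 = 282100.
A = (K − N₀)/N₀ = 28.082. Set K/(1 + A·e^(−rt)) = K/2 → A·e^(−rt) = 1.
e^(−0.26t) = 1/28.082 = 0.0356094, so t = ln(28.082)/0.26 = 3.3351/0.26 = 12.827.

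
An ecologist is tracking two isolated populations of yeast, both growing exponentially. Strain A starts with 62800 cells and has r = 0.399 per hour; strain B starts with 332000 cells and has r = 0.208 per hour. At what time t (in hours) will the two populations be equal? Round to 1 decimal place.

Set 62800·e^(0.399t) = 332000·e^(0.208t).
e^((0.399 − 0.208)t) = 332000/62800 → e^(0.191·t) = 5.2866.
0.191·t = ln(5.2866) = 1.6652, so t = 1.6652/0.191 = 8.7182.

8.7 hours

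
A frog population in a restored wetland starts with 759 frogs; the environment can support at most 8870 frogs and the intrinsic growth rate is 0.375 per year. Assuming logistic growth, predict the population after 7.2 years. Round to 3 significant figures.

A = (K − N₀)/N₀ = (8870 − 759)/759 = 10.686.
N(t) = K/(1 + A·e^(−rt)) = 8870/(1 + 10.686×e^(−0.375×7.2)).
e^(−2.7) = 0.067206; denominator = 1 + 10.686×0.067206 = 1.7182.
N = 8870/1.7182 = 5162.42.

5160 frogs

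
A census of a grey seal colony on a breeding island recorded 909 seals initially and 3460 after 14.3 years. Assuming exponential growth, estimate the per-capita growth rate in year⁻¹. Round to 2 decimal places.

From N(t) = N₀·e^(rt): e^(r·14.3) = 3460/909 = 3.8064.
r·14.3 = ln(3.8064) = 1.3367, so r = 1.3367/14.3 = 0.093474.

0.09 per year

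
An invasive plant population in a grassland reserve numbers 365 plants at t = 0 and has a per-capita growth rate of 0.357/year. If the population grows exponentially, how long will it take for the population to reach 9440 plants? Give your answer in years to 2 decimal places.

9.11 years

Set N₀·e^(rt) = 9440: e^(0.357·t) = 9440/365 = 25.863.
0.357·t = ln(25.863) = 3.2528, so t = 3.2528/0.357 = 9.1115.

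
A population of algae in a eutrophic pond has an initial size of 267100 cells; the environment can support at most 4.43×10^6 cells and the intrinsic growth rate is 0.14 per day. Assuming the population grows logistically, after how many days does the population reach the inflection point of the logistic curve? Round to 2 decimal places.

19.62 days

Logistic growth is fastest at N = K/2 = 2.215×10^6.
A = (K − N₀)/N₀ = 15.586. Set K/(1 + A·e^(−rt)) = K/2 → A·e^(−rt) = 1.
e^(−0.14t) = 1/15.586 = 0.064162, so t = ln(15.586)/0.14 = 2.7463/0.14 = 19.617.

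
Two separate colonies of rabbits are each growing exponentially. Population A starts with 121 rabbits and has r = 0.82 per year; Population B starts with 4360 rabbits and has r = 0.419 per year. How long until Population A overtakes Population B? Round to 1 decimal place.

8.9 years

Set 121·e^(0.82t) = 4360·e^(0.419t).
e^((0.82 − 0.419)t) = 4360/121 → e^(0.401·t) = 36.033.
0.401·t = ln(36.033) = 3.5844, so t = 3.5844/0.401 = 8.9387.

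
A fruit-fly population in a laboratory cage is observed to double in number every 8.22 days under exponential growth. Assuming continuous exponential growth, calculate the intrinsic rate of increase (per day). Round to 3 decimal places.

0.084 per day

r = ln(2)/t_d = 0.6931/8.22 = 0.084324.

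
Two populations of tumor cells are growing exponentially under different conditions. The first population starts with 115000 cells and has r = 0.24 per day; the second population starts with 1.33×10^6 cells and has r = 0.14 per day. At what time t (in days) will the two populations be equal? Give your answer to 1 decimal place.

Set 115000·e^(0.24t) = 1.33×10^6·e^(0.14t).
e^((0.24 − 0.14)t) = 1.33×10^6/115000 → e^(0.1·t) = 11.565.
0.1·t = ln(11.565) = 2.448, so t = 2.448/0.1 = 24.48.

24.5 days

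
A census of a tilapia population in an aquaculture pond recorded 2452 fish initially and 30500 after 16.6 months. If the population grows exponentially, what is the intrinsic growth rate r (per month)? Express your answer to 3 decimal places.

From N(t) = N₀·e^(rt): e^(r·16.6) = 30500/2452 = 12.439.
r·16.6 = ln(12.439) = 2.5208, so r = 2.5208/16.6 = 0.15186.

0.152 per month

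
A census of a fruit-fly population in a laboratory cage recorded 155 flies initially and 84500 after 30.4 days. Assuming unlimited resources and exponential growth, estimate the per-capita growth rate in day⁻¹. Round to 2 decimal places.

0.21 per day

From N(t) = N₀·e^(rt): e^(r·30.4) = 84500/155 = 545.16.
r·30.4 = ln(545.16) = 6.3011, so r = 6.3011/30.4 = 0.20727.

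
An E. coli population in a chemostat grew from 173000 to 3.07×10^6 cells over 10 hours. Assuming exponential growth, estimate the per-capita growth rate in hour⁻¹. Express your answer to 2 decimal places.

From N(t) = N₀·e^(rt): e^(r·10) = 3.07×10^6/173000 = 17.746.
r·10 = ln(17.746) = 2.8761, so r = 2.8761/10 = 0.28761.

0.29 per hour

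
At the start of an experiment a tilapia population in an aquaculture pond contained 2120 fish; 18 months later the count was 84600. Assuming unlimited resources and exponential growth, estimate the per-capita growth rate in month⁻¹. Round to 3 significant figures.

From N(t) = N₀·e^(rt): e^(r·18) = 84600/2120 = 39.906.
r·18 = ln(39.906) = 3.6865, so r = 3.6865/18 = 0.20481.

0.205 per month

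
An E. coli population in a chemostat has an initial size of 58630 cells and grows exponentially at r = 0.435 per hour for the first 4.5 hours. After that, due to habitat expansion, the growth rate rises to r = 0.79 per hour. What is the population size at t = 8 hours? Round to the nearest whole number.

6592886 cells

Phase 1: N(4.5) = 58630·e^(0.435×4.5) = 58630·e^1.958 = 415194.
Phase 2 runs for 8 − 4.5 = 3.5 hours at r = 0.79.
N(8) = 415194·e^(0.79×3.5) = 415194·e^2.765 = 6.592886×10^6.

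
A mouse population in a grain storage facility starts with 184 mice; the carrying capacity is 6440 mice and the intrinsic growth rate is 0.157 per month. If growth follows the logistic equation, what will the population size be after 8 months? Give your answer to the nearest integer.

603 mice

A = (K − N₀)/N₀ = (6440 − 184)/184 = 34.
N(t) = K/(1 + A·e^(−rt)) = 6440/(1 + 34×e^(−0.157×8)).
e^(−1.256) = 0.28479; denominator = 1 + 34×0.28479 = 10.683.
N = 6440/10.683 = 602.833.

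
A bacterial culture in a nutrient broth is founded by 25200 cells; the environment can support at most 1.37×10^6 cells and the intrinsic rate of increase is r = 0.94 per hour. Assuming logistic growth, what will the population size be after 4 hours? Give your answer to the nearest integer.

610915 cells

A = (K − N₀)/N₀ = (1.37×10^6 − 25200)/25200 = 53.365.
N(t) = K/(1 + A·e^(−rt)) = 1.37×10^6/(1 + 53.365×e^(−0.94×4)).
e^(−3.76) = 0.023284; denominator = 1 + 53.365×0.023284 = 2.2425.
N = 1.37×10^6/2.2425 = 610915.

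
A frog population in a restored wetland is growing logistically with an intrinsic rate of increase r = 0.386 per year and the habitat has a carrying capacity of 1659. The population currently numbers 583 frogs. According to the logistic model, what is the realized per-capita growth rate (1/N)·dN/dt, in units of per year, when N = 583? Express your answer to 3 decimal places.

(1/N)·dN/dt = r(1 − N/K) = 0.386 × (1 − 583/1659).
= 0.386 × 0.64858 = 0.25035.

0.250 per year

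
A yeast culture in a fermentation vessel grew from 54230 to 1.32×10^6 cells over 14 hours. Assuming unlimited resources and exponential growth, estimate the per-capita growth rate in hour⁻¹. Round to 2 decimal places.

From N(t) = N₀·e^(rt): e^(r·14) = 1.32×10^6/54230 = 24.341.
r·14 = ln(24.341) = 3.1922, so r = 3.1922/14 = 0.22801.

0.23 per hour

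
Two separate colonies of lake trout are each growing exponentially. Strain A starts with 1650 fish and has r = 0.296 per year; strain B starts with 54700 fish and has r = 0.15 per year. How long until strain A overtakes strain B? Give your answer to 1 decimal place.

24.0 years

Set 1650·e^(0.296t) = 54700·e^(0.15t).
e^((0.296 − 0.15)t) = 54700/1650 → e^(0.146·t) = 33.152.
0.146·t = ln(33.152) = 3.5011, so t = 3.5011/0.146 = 23.98.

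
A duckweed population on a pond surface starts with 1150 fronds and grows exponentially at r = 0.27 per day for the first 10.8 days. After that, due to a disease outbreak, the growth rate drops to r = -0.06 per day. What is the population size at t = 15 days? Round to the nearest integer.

Phase 1: N(10.8) = 1150·e^(0.27×10.8) = 1150·e^2.916 = 21237.4.
Phase 2 runs for 15 − 10.8 = 4.2 days at r = -0.06.
N(15) = 21237.4·e^(-0.06×4.2) = 21237.4·e^-0.252 = 16506.6.

16507 fronds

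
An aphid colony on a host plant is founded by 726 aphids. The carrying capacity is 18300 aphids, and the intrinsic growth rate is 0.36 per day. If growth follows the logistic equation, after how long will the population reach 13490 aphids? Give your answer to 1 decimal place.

A = (K − N₀)/N₀ = (18300 − 726)/726 = 24.207.
Solve 18300/(1 + 24.207·e^(−0.36t)) = 13490: 1 + 24.207·e^(−0.36t) = 1.3566, so e^(−0.36t) = 0.0147299.
−0.36·t = ln(0.0147299) = -4.2179, so t = 4.2179/0.36 = 11.716.

11.7 days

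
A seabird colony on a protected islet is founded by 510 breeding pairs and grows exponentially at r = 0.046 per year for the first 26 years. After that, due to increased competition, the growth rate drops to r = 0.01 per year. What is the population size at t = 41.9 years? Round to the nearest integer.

Phase 1: N(26) = 510·e^(0.046×26) = 510·e^1.196 = 1686.5.
Phase 2 runs for 41.9 − 26 = 15.9 years at r = 0.01.
N(41.9) = 1686.5·e^(0.01×15.9) = 1686.5·e^0.159 = 1977.15.

1977 breeding pairs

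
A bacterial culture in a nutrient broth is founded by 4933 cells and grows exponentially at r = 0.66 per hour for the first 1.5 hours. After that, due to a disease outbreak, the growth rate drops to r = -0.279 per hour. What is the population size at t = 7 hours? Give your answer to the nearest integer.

Phase 1: N(1.5) = 4933·e^(0.66×1.5) = 4933·e^0.99 = 13275.9.
Phase 2 runs for 7 − 1.5 = 5.5 hours at r = -0.279.
N(7) = 13275.9·e^(-0.279×5.5) = 13275.9·e^-1.535 = 2861.79.

2862 cells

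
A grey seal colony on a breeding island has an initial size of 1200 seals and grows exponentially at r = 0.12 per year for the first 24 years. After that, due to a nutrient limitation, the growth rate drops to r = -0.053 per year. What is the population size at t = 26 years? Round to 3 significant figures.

Phase 1: N(24) = 1200·e^(0.12×24) = 1200·e^2.88 = 21377.1.
Phase 2 runs for 26 − 24 = 2 years at r = -0.053.
N(26) = 21377.1·e^(-0.053×2) = 21377.1·e^-0.106 = 19227.1.

19200 seals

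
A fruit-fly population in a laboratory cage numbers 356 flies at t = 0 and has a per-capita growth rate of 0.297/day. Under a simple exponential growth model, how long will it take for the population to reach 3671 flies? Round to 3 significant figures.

7.86 days

Set N₀·e^(rt) = 3671: e^(0.297·t) = 3671/356 = 10.312.
0.297·t = ln(10.312) = 2.3333, so t = 2.3333/0.297 = 7.8562.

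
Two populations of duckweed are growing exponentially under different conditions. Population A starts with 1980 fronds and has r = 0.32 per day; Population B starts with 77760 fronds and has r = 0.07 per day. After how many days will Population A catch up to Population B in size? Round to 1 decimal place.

14.7 days

Set 1980·e^(0.32t) = 77760·e^(0.07t).
e^((0.32 − 0.07)t) = 77760/1980 → e^(0.25·t) = 39.273.
0.25·t = ln(39.273) = 3.6705, so t = 3.6705/0.25 = 14.682.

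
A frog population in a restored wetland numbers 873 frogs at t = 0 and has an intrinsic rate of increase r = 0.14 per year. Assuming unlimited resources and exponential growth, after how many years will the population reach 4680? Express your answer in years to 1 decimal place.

Set N₀·e^(rt) = 4680: e^(0.14·t) = 4680/873 = 5.3608.
0.14·t = ln(5.3608) = 1.6791, so t = 1.6791/0.14 = 11.994.

12.0 years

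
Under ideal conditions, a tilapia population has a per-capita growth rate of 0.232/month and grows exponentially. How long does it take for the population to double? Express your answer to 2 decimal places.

Doubling time t_d = ln(2)/r = 0.6931/0.232 = 2.9877.

2.99 months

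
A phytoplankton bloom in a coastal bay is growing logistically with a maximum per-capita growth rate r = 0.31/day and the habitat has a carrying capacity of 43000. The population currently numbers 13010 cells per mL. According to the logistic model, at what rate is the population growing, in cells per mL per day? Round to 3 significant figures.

2810 cells per mL per day

dN/dt = rN(1 − N/K) = 0.31 × 13010 × (1 − 13010/43000).
1 − 13010/43000 = 0.69744; dN/dt = 0.31 × 13010 × 0.69744 = 2812.9.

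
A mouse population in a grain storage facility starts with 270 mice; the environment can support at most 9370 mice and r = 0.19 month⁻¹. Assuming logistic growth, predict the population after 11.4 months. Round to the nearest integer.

A = (K − N₀)/N₀ = (9370 − 270)/270 = 33.704.
N(t) = K/(1 + A·e^(−rt)) = 9370/(1 + 33.704×e^(−0.19×11.4)).
e^(−2.166) = 0.11464; denominator = 1 + 33.704×0.11464 = 4.8636.
N = 9370/4.8636 = 1926.54.

1927 mice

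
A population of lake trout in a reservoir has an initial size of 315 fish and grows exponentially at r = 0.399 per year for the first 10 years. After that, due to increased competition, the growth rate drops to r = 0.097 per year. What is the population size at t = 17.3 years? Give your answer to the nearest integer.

Phase 1: N(10) = 315·e^(0.399×10) = 315·e^3.99 = 17027.3.
Phase 2 runs for 17.3 − 10 = 7.3 years at r = 0.097.
N(17.3) = 17027.3·e^(0.097×7.3) = 17027.3·e^0.7081 = 34567.6.

34568 fish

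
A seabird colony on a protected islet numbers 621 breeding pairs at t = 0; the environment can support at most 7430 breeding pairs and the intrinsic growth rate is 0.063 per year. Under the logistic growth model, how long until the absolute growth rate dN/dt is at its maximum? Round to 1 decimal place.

38.0 years

Logistic growth is fastest at N = K/2 = 3715.
A = (K − N₀)/N₀ = 10.965. Set K/(1 + A·e^(−rt)) = K/2 → A·e^(−rt) = 1.
e^(−0.063t) = 1/10.965 = 0.0912028, so t = ln(10.965)/0.063 = 2.3947/0.063 = 38.011.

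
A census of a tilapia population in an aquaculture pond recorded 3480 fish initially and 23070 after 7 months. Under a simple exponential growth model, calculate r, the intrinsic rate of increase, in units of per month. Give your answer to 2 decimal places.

From N(t) = N₀·e^(rt): e^(r·7) = 23070/3480 = 6.6293.
r·7 = ln(6.6293) = 1.8915, so r = 1.8915/7 = 0.27021.

0.27 per month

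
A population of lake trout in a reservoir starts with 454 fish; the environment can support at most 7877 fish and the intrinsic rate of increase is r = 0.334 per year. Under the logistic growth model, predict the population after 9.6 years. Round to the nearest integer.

4739 fish

A = (K − N₀)/N₀ = (7877 − 454)/454 = 16.35.
N(t) = K/(1 + A·e^(−rt)) = 7877/(1 + 16.35×e^(−0.334×9.6)).
e^(−3.206) = 0.040502; denominator = 1 + 16.35×0.040502 = 1.6622.
N = 7877/1.6622 = 4738.85.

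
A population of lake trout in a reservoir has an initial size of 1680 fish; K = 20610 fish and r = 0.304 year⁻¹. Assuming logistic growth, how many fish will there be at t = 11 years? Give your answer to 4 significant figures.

A = (K − N₀)/N₀ = (20610 − 1680)/1680 = 11.268.
N(t) = K/(1 + A·e^(−rt)) = 20610/(1 + 11.268×e^(−0.304×11)).
e^(−3.344) = 0.035295; denominator = 1 + 11.268×0.035295 = 1.3977.
N = 20610/1.3977 = 14745.6.

14750 fish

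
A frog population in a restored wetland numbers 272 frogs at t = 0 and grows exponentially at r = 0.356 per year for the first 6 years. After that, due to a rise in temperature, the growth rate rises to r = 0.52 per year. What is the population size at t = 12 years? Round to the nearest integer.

52146 frogs

Phase 1: N(6) = 272·e^(0.356×6) = 272·e^2.136 = 2302.62.
Phase 2 runs for 12 − 6 = 6 years at r = 0.52.
N(12) = 2302.62·e^(0.52×6) = 2302.62·e^3.12 = 52146.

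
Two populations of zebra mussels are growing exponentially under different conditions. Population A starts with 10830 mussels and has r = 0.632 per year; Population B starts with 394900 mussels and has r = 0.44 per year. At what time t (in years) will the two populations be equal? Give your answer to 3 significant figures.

18.7 years

Set 10830·e^(0.632t) = 394900·e^(0.44t).
e^((0.632 − 0.44)t) = 394900/10830 → e^(0.192·t) = 36.464.
0.192·t = ln(36.464) = 3.5963, so t = 3.5963/0.192 = 18.731.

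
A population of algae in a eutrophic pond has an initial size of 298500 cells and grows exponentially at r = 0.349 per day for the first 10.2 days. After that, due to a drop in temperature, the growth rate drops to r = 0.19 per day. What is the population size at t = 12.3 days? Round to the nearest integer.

Phase 1: N(10.2) = 298500·e^(0.349×10.2) = 298500·e^3.56 = 1.049412×10^7.
Phase 2 runs for 12.3 − 10.2 = 2.1 days at r = 0.19.
N(12.3) = 1.049412×10^7·e^(0.19×2.1) = 1.049412×10^7·e^0.399 = 1.563973×10^7.

15639733 cells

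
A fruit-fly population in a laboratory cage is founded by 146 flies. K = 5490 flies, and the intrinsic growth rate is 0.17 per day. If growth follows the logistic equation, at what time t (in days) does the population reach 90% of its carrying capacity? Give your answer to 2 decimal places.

34.10 days

A = (K − N₀)/N₀ = (5490 − 146)/146 = 36.603.
Solve 5490/(1 + 36.603·e^(−0.17t)) = 4941: 1 + 36.603·e^(−0.17t) = 1.1111, so e^(−0.17t) = 0.0030356.
−0.17·t = ln(0.0030356) = -5.7973, so t = 5.7973/0.17 = 34.102.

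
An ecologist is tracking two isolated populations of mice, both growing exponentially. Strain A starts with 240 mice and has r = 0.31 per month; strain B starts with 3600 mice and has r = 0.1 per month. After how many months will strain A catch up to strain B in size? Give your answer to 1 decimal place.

Set 240·e^(0.31t) = 3600·e^(0.1t).
e^((0.31 − 0.1)t) = 3600/240 → e^(0.21·t) = 15.
0.21·t = ln(15) = 2.7081, so t = 2.7081/0.21 = 12.895.

12.9 months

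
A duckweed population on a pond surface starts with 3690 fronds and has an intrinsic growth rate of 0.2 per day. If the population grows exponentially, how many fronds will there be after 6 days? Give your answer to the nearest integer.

12251 fronds

N(t) = N₀·e^(rt) = 3690 × e^(0.2×6) = 3690 × e^1.2.
e^1.2 ≈ 3.3201, so N ≈ 3690 × 3.3201 = 12251.2.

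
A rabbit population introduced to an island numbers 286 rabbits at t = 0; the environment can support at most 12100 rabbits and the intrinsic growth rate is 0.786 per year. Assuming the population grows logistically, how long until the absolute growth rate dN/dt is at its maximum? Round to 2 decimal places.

4.73 years

Logistic growth is fastest at N = K/2 = 6050.
A = (K − N₀)/N₀ = 41.308. Set K/(1 + A·e^(−rt)) = K/2 → A·e^(−rt) = 1.
e^(−0.786t) = 1/41.308 = 0.0242086, so t = ln(41.308)/0.786 = 3.721/0.786 = 4.7342.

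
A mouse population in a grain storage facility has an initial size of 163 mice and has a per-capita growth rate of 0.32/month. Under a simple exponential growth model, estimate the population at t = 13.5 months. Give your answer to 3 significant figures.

12300 mice

N(t) = N₀·e^(rt) = 163 × e^(0.32×13.5) = 163 × e^4.32.
e^4.32 ≈ 75.189, so N ≈ 163 × 75.189 = 12255.7.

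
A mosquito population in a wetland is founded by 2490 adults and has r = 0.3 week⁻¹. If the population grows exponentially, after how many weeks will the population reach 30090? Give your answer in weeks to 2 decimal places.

Set N₀·e^(rt) = 30090: e^(0.3·t) = 30090/2490 = 12.084.
0.3·t = ln(12.084) = 2.4919, so t = 2.4919/0.3 = 8.3064.

8.31 weeks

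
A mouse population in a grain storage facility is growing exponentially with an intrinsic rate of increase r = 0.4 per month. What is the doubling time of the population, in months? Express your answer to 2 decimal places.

1.73 months

Doubling time t_d = ln(2)/r = 0.6931/0.4 = 1.7329.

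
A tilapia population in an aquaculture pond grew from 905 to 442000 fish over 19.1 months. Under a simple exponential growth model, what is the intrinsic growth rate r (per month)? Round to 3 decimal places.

0.324 per month

From N(t) = N₀·e^(rt): e^(r·19.1) = 442000/905 = 488.4.
r·19.1 = ln(488.4) = 6.1911, so r = 6.1911/19.1 = 0.32414.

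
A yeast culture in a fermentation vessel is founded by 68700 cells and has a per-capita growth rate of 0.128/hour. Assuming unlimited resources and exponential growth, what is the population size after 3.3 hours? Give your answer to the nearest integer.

104810 cells

N(t) = N₀·e^(rt) = 68700 × e^(0.128×3.3) = 68700 × e^0.4224.
e^0.4224 ≈ 1.5256, so N ≈ 68700 × 1.5256 = 104810.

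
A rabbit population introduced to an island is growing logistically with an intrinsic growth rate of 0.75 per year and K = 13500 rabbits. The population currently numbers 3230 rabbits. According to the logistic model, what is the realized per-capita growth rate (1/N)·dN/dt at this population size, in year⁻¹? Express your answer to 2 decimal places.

(1/N)·dN/dt = r(1 − N/K) = 0.75 × (1 − 3230/13500).
= 0.75 × 0.76074 = 0.57056.

0.57 per year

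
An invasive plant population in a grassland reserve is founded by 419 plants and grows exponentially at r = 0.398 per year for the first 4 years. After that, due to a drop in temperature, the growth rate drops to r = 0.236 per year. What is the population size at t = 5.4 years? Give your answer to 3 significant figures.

Phase 1: N(4) = 419·e^(0.398×4) = 419·e^1.592 = 2058.78.
Phase 2 runs for 5.4 − 4 = 1.4 years at r = 0.236.
N(5.4) = 2058.78·e^(0.236×1.4) = 2058.78·e^0.3304 = 2864.85.

2860 plants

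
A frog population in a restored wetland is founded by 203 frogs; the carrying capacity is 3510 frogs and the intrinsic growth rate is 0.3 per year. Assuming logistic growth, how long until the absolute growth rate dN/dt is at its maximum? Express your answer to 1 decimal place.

Logistic growth is fastest at N = K/2 = 1755.
A = (K − N₀)/N₀ = 16.291. Set K/(1 + A·e^(−rt)) = K/2 → A·e^(−rt) = 1.
e^(−0.3t) = 1/16.291 = 0.0613849, so t = ln(16.291)/0.3 = 2.7906/0.3 = 9.302.

9.3 years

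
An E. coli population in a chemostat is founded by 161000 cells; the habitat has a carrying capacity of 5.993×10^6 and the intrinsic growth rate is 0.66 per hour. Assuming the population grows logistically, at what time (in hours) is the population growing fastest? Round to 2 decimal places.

5.44 hours

Logistic growth is fastest at N = K/2 = 2.9965×10^6.
A = (K − N₀)/N₀ = 36.224. Set K/(1 + A·e^(−rt)) = K/2 → A·e^(−rt) = 1.
e^(−0.66t) = 1/36.224 = 0.0276063, so t = ln(36.224)/0.66 = 3.5897/0.66 = 5.439.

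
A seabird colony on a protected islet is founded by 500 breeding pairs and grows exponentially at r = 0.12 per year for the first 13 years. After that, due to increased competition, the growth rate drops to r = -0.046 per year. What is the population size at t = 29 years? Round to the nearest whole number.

Phase 1: N(13) = 500·e^(0.12×13) = 500·e^1.56 = 2379.41.
Phase 2 runs for 29 − 13 = 16 years at r = -0.046.
N(29) = 2379.41·e^(-0.046×16) = 2379.41·e^-0.736 = 1139.8.

1140 breeding pairs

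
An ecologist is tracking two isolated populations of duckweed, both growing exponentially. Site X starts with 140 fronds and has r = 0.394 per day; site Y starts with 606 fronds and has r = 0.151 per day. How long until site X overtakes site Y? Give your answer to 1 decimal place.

6.0 days

Set 140·e^(0.394t) = 606·e^(0.151t).
e^((0.394 − 0.151)t) = 606/140 → e^(0.243·t) = 4.3286.
0.243·t = ln(4.3286) = 1.4652, so t = 1.4652/0.243 = 6.0298.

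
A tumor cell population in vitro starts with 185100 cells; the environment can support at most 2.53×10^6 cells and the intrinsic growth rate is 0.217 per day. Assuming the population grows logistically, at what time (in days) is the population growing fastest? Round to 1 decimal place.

11.7 days

Logistic growth is fastest at N = K/2 = 1.265×10^6.
A = (K − N₀)/N₀ = 12.668. Set K/(1 + A·e^(−rt)) = K/2 → A·e^(−rt) = 1.
e^(−0.217t) = 1/12.668 = 0.0789373, so t = ln(12.668)/0.217 = 2.5391/0.217 = 11.701.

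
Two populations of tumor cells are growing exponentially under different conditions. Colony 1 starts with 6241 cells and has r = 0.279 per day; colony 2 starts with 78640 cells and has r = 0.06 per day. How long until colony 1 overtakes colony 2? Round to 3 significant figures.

11.6 days

Set 6241·e^(0.279t) = 78640·e^(0.06t).
e^((0.279 − 0.06)t) = 78640/6241 → e^(0.219·t) = 12.601.
0.219·t = ln(12.601) = 2.5337, so t = 2.5337/0.219 = 11.57.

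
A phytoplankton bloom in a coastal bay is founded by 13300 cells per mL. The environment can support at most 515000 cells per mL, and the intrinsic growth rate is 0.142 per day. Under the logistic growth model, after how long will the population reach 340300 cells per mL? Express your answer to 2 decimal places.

A = (K − N₀)/N₀ = (515000 − 13300)/13300 = 37.722.
Solve 515000/(1 + 37.722·e^(−0.142t)) = 340300: 1 + 37.722·e^(−0.142t) = 1.5134, so e^(−0.142t) = 0.0136094.
−0.142·t = ln(0.0136094) = -4.297, so t = 4.297/0.142 = 30.261.

30.26 days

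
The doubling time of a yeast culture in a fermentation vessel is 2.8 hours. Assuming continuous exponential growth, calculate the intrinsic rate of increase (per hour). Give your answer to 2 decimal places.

0.25 per hour

r = ln(2)/t_d = 0.6931/2.8 = 0.24755.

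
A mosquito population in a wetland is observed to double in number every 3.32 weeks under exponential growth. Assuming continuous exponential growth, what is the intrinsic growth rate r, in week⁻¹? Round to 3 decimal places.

r = ln(2)/t_d = 0.6931/3.32 = 0.20878.

0.209 per week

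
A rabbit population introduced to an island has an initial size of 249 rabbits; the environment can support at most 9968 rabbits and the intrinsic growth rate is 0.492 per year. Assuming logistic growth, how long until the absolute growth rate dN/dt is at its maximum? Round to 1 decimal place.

Logistic growth is fastest at N = K/2 = 4984.
A = (K − N₀)/N₀ = 39.032. Set K/(1 + A·e^(−rt)) = K/2 → A·e^(−rt) = 1.
e^(−0.492t) = 1/39.032 = 0.0256199, so t = ln(39.032)/0.492 = 3.6644/0.492 = 7.4479.

7.4 years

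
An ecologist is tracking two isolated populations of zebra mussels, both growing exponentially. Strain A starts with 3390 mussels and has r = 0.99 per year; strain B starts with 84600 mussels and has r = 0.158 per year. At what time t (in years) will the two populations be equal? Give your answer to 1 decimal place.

3.9 years

Set 3390·e^(0.99t) = 84600·e^(0.158t).
e^((0.99 − 0.158)t) = 84600/3390 → e^(0.832·t) = 24.956.
0.832·t = ln(24.956) = 3.2171, so t = 3.2171/0.832 = 3.8667.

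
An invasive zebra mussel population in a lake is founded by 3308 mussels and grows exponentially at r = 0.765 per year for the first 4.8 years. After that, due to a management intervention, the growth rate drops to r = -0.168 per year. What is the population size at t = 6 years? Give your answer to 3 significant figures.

Phase 1: N(4.8) = 3308·e^(0.765×4.8) = 3308·e^3.672 = 130105.
Phase 2 runs for 6 − 4.8 = 1.2 years at r = -0.168.
N(6) = 130105·e^(-0.168×1.2) = 130105·e^-0.2016 = 106351.

106000 mussels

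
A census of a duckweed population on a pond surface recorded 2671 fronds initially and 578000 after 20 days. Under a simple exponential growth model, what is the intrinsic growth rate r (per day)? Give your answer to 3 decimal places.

0.269 per day

From N(t) = N₀·e^(rt): e^(r·20) = 578000/2671 = 216.4.
r·20 = ln(216.4) = 5.3771, so r = 5.3771/20 = 0.26886.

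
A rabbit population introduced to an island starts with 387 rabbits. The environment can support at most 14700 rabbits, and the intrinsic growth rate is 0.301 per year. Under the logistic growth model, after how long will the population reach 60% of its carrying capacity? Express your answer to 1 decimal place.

13.3 years

A = (K − N₀)/N₀ = (14700 − 387)/387 = 36.984.
Solve 14700/(1 + 36.984·e^(−0.301t)) = 8820: 1 + 36.984·e^(−0.301t) = 1.6667, so e^(−0.301t) = 0.0180256.
−0.301·t = ln(0.0180256) = -4.016, so t = 4.016/0.301 = 13.342.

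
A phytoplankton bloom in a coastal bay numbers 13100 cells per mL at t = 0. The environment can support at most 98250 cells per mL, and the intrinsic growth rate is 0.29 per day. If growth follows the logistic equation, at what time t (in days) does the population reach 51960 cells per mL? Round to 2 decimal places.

6.85 days

A = (K − N₀)/N₀ = (98250 − 13100)/13100 = 6.5.
Solve 98250/(1 + 6.5·e^(−0.29t)) = 51960: 1 + 6.5·e^(−0.29t) = 1.8909, so e^(−0.29t) = 0.137058.
−0.29·t = ln(0.137058) = -1.9874, so t = 1.9874/0.29 = 6.8529.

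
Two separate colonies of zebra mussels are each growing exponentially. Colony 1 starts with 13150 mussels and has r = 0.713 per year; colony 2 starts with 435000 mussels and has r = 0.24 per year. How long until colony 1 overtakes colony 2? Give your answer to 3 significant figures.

Set 13150·e^(0.713t) = 435000·e^(0.24t).
e^((0.713 − 0.24)t) = 435000/13150 → e^(0.473·t) = 33.08.
0.473·t = ln(33.08) = 3.4989, so t = 3.4989/0.473 = 7.3973.

7.40 years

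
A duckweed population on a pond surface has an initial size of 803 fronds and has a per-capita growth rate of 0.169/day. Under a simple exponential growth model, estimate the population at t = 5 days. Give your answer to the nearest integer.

N(t) = N₀·e^(rt) = 803 × e^(0.169×5) = 803 × e^0.845.
e^0.845 ≈ 2.328, so N ≈ 803 × 2.328 = 1869.37.

1869 fronds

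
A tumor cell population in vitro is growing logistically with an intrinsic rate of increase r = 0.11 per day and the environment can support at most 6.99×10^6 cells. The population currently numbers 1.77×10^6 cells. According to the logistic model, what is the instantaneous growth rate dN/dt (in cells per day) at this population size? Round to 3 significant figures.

145000 cells per day

dN/dt = rN(1 − N/K) = 0.11 × 1.77×10^6 × (1 − 1.77×10^6/6.99×10^6).
1 − 1.77×10^6/6.99×10^6 = 0.74678; dN/dt = 0.11 × 1.77×10^6 × 0.74678 = 1.45398×10^5.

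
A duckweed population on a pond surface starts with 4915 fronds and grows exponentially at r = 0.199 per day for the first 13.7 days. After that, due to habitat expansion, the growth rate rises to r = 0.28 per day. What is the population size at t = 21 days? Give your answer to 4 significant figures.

579700 fronds

Phase 1: N(13.7) = 4915·e^(0.199×13.7) = 4915·e^2.726 = 75082.8.
Phase 2 runs for 21 − 13.7 = 7.3 days at r = 0.28.
N(21) = 75082.8·e^(0.28×7.3) = 75082.8·e^2.044 = 579747.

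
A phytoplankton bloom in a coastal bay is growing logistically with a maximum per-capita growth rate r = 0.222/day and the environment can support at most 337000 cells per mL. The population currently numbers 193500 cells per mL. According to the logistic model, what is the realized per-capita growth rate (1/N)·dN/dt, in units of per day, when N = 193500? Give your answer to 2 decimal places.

0.09 per day

(1/N)·dN/dt = r(1 − N/K) = 0.222 × (1 − 193500/337000).
= 0.222 × 0.42582 = 0.094531.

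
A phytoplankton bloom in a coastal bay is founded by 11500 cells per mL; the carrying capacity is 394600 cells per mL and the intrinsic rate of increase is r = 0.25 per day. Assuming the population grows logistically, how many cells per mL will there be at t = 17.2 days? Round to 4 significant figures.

A = (K − N₀)/N₀ = (394600 − 11500)/11500 = 33.313.
N(t) = K/(1 + A·e^(−rt)) = 394600/(1 + 33.313×e^(−0.25×17.2)).
e^(−4.3) = 0.013569; denominator = 1 + 33.313×0.013569 = 1.452.
N = 394600/1.452 = 271761.

271800 cells per mL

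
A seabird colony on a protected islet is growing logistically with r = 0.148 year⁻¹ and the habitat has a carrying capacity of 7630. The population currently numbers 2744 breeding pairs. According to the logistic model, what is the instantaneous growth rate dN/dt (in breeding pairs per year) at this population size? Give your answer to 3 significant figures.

dN/dt = rN(1 − N/K) = 0.148 × 2744 × (1 − 2744/7630).
1 − 2744/7630 = 0.64037; dN/dt = 0.148 × 2744 × 0.64037 = 260.06.

260 breeding pairs per year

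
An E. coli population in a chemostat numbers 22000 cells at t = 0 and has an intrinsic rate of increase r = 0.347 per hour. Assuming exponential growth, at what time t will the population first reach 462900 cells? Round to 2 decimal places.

Set N₀·e^(rt) = 462900: e^(0.347·t) = 462900/22000 = 21.041.
0.347·t = ln(21.041) = 3.0465, so t = 3.0465/0.347 = 8.7794.

8.78 hours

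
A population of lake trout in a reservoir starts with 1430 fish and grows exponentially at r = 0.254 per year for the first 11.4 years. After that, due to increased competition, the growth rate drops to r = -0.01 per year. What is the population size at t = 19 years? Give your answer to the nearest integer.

Phase 1: N(11.4) = 1430·e^(0.254×11.4) = 1430·e^2.896 = 25874.9.
Phase 2 runs for 19 − 11.4 = 7.6 years at r = -0.01.
N(19) = 25874.9·e^(-0.01×7.6) = 25874.9·e^-0.076 = 23981.3.

23981 fish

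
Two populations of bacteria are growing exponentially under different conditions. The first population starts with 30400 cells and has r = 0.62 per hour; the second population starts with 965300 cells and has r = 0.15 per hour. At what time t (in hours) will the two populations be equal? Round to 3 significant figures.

7.36 hours

Set 30400·e^(0.62t) = 965300·e^(0.15t).
e^((0.62 − 0.15)t) = 965300/30400 → e^(0.47·t) = 31.753.
0.47·t = ln(31.753) = 3.458, so t = 3.458/0.47 = 7.3574.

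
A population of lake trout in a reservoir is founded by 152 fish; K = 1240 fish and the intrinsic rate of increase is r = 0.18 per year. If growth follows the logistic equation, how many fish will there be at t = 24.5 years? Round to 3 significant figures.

1140 fish

A = (K − N₀)/N₀ = (1240 − 152)/152 = 7.1579.
N(t) = K/(1 + A·e^(−rt)) = 1240/(1 + 7.1579×e^(−0.18×24.5)).
e^(−4.41) = 0.012155; denominator = 1 + 7.1579×0.012155 = 1.087.
N = 1240/1.087 = 1140.75.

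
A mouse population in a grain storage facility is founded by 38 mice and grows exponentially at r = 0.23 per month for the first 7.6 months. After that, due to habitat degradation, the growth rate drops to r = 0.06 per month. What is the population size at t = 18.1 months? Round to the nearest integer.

410 mice

Phase 1: N(7.6) = 38·e^(0.23×7.6) = 38·e^1.748 = 218.238.
Phase 2 runs for 18.1 − 7.6 = 10.5 months at r = 0.06.
N(18.1) = 218.238·e^(0.06×10.5) = 218.238·e^0.63 = 409.766.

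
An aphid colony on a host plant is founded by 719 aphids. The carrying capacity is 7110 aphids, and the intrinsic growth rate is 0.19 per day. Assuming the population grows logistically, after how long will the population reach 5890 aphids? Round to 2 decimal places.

19.79 days

A = (K − N₀)/N₀ = (7110 − 719)/719 = 8.8887.
Solve 7110/(1 + 8.8887·e^(−0.19t)) = 5890: 1 + 8.8887·e^(−0.19t) = 1.2071, so e^(−0.19t) = 0.0233026.
−0.19·t = ln(0.0233026) = -3.7592, so t = 3.7592/0.19 = 19.785.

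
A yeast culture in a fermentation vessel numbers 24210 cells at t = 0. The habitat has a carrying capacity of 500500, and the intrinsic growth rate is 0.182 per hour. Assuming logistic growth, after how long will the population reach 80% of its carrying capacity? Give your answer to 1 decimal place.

24.0 hours

A = (K − N₀)/N₀ = (500500 − 24210)/24210 = 19.673.
Solve 500500/(1 + 19.673·e^(−0.182t)) = 400400: 1 + 19.673·e^(−0.182t) = 1.25, so e^(−0.182t) = 0.0127076.
−0.182·t = ln(0.0127076) = -4.3656, so t = 4.3656/0.182 = 23.987.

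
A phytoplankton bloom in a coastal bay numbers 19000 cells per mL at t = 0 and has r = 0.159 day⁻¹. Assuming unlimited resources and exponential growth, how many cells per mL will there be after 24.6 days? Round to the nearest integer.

N(t) = N₀·e^(rt) = 19000 × e^(0.159×24.6) = 19000 × e^3.911.
e^3.911 ≈ 49.969, so N ≈ 19000 × 49.969 = 949408.

949408 cells per mL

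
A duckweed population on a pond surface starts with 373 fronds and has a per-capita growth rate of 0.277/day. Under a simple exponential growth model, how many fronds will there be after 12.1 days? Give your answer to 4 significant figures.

10650 fronds

N(t) = N₀·e^(rt) = 373 × e^(0.277×12.1) = 373 × e^3.352.
e^3.352 ≈ 28.551, so N ≈ 373 × 28.551 = 10649.6.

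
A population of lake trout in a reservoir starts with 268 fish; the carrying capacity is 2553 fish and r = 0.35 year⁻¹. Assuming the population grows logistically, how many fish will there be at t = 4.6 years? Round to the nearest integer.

944 fish

A = (K − N₀)/N₀ = (2553 − 268)/268 = 8.5261.
N(t) = K/(1 + A·e^(−rt)) = 2553/(1 + 8.5261×e^(−0.35×4.6)).
e^(−1.61) = 0.19989; denominator = 1 + 8.5261×0.19989 = 2.7043.
N = 2553/2.7043 = 944.064.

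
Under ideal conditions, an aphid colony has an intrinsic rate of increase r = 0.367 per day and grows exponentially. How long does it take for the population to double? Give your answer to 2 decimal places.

Doubling time t_d = ln(2)/r = 0.6931/0.367 = 1.8887.

1.89 days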